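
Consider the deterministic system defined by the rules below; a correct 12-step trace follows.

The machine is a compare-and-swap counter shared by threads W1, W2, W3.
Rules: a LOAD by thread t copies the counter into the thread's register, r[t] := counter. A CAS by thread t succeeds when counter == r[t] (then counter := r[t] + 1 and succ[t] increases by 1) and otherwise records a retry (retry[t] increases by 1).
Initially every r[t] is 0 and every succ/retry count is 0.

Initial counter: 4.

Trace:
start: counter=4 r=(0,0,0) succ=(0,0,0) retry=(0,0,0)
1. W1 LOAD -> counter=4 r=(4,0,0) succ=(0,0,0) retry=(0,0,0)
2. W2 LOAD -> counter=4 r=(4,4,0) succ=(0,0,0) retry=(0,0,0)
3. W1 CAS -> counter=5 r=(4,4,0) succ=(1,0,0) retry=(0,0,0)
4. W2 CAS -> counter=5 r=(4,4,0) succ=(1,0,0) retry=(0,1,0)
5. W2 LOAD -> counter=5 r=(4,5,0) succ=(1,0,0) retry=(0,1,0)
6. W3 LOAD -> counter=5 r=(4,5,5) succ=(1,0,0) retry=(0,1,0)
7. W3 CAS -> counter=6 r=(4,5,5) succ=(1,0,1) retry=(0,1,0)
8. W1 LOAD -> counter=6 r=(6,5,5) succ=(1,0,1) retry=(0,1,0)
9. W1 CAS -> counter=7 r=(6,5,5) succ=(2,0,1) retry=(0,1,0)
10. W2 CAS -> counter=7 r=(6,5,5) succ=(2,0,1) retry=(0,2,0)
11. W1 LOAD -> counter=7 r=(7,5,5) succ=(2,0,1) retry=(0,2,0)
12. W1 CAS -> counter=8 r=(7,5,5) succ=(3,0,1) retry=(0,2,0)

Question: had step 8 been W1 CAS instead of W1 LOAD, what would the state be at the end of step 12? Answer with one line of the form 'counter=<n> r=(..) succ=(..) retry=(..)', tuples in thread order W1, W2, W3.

counter=7 r=(6,5,5) succ=(2,0,1) retry=(2,2,0)

(re-executing from step 8 with the substitution; state before step 8: counter=6 r=(4,5,5) succ=(1,0,1) retry=(0,1,0))
8. W1 CAS -> counter=6 r=(4,5,5) succ=(1,0,1) retry=(1,1,0)
9. W1 CAS -> counter=6 r=(4,5,5) succ=(1,0,1) retry=(2,1,0)
10. W2 CAS -> counter=6 r=(4,5,5) succ=(1,0,1) retry=(2,2,0)
11. W1 LOAD -> counter=6 r=(6,5,5) succ=(1,0,1) retry=(2,2,0)
12. W1 CAS -> counter=7 r=(6,5,5) succ=(2,0,1) retry=(2,2,0)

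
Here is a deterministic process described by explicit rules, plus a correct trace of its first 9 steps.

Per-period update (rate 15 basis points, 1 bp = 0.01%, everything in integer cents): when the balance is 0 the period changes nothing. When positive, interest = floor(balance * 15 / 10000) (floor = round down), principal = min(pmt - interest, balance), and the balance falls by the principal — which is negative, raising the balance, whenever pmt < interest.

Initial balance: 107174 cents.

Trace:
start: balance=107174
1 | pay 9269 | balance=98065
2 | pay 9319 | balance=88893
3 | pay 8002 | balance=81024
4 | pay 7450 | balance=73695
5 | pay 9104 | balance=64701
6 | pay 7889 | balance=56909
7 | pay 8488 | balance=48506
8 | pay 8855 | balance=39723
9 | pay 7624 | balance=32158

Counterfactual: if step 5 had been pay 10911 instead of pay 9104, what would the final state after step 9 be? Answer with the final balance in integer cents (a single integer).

30340

(re-executing from step 5 with the substitution; state before step 5: balance=73695)
5 | pay 10911 | balance=62894
6 | pay 7889 | balance=55099
7 | pay 8488 | balance=46693
8 | pay 8855 | balance=37908
9 | pay 7624 | balance=30340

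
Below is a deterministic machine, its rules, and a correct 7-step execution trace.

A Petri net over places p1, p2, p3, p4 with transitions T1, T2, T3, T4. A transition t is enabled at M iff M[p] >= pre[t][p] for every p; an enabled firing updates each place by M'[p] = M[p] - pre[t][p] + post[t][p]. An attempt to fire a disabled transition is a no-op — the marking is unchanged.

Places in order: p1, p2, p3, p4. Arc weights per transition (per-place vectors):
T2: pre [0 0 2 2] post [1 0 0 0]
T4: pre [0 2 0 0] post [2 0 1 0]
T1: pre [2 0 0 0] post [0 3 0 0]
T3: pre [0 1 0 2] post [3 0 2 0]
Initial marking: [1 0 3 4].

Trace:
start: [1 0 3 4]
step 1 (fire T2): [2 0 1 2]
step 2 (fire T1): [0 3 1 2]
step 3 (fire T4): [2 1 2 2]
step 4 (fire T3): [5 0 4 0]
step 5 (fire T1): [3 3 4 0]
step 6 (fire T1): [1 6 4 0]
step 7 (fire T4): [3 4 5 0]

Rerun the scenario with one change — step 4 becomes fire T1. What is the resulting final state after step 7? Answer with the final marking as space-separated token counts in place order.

(re-executing from step 4 with the substitution; state before step 4: [2 1 2 2])
step 4 (fire T1): [0 4 2 2]
step 5 (fire T1): [0 4 2 2]
step 6 (fire T1): [0 4 2 2]
step 7 (fire T4): [2 2 3 2]

2 2 3 2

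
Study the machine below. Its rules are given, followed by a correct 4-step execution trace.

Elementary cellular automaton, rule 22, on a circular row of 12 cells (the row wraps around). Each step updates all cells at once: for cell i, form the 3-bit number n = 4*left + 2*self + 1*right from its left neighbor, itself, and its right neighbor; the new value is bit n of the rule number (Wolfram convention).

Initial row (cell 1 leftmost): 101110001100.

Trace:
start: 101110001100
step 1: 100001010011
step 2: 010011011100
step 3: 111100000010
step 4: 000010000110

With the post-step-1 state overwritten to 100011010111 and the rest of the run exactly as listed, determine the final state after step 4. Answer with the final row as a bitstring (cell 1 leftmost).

000000000101

state after step 1 := 100011010111
step 2: 010100010000
step 3: 110110111000
step 4: 000000000101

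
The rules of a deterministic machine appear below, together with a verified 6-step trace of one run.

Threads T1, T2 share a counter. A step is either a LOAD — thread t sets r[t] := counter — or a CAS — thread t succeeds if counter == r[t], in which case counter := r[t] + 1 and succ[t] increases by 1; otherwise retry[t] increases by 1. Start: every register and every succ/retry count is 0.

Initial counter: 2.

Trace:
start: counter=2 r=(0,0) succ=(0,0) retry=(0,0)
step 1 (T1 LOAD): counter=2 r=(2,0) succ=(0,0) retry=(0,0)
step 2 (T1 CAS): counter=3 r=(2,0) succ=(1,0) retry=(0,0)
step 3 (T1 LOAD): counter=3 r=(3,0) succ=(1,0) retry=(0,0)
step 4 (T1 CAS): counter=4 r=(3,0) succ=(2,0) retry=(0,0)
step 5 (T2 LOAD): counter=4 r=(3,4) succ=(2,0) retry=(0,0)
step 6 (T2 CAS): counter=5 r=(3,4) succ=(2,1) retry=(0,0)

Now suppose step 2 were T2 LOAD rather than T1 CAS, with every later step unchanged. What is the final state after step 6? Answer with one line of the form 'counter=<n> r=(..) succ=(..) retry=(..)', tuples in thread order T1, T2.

counter=4 r=(2,3) succ=(1,1) retry=(0,0)

(re-executing from step 2 with the substitution; state before step 2: counter=2 r=(2,0) succ=(0,0) retry=(0,0))
step 2 (T2 LOAD): counter=2 r=(2,2) succ=(0,0) retry=(0,0)
step 3 (T1 LOAD): counter=2 r=(2,2) succ=(0,0) retry=(0,0)
step 4 (T1 CAS): counter=3 r=(2,2) succ=(1,0) retry=(0,0)
step 5 (T2 LOAD): counter=3 r=(2,3) succ=(1,0) retry=(0,0)
step 6 (T2 CAS): counter=4 r=(2,3) succ=(1,1) retry=(0,0)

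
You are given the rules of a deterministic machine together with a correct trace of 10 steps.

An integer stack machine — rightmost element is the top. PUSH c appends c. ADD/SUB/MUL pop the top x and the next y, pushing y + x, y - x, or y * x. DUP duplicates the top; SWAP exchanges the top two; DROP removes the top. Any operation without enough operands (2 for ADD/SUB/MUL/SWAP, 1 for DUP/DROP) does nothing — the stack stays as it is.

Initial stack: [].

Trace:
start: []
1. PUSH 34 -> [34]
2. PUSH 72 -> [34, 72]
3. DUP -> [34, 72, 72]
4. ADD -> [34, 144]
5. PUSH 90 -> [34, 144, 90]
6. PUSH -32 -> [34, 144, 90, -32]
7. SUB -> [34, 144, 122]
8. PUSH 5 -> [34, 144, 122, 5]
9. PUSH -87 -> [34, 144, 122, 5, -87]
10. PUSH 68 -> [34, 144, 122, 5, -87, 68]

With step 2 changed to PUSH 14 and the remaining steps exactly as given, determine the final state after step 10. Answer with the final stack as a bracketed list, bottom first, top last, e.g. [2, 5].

[34, 28, 122, 5, -87, 68]

(re-executing from step 2 with the substitution; state before step 2: [34])
2. PUSH 14 -> [34, 14]
3. DUP -> [34, 14, 14]
4. ADD -> [34, 28]
5. PUSH 90 -> [34, 28, 90]
6. PUSH -32 -> [34, 28, 90, -32]
7. SUB -> [34, 28, 122]
8. PUSH 5 -> [34, 28, 122, 5]
9. PUSH -87 -> [34, 28, 122, 5, -87]
10. PUSH 68 -> [34, 28, 122, 5, -87, 68]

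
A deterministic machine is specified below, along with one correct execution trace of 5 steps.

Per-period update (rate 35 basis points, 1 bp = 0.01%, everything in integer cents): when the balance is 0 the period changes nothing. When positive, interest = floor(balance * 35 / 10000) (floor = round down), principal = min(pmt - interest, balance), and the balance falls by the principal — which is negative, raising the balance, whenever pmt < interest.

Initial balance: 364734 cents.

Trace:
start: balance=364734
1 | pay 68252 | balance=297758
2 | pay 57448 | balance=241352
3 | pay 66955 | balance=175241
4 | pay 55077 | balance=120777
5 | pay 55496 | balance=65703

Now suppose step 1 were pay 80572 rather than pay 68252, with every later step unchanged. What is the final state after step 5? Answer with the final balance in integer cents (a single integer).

53210

(re-executing from step 1 with the substitution; state before step 1: balance=364734)
1 | pay 80572 | balance=285438
2 | pay 57448 | balance=228989
3 | pay 66955 | balance=162835
4 | pay 55077 | balance=108327
5 | pay 55496 | balance=53210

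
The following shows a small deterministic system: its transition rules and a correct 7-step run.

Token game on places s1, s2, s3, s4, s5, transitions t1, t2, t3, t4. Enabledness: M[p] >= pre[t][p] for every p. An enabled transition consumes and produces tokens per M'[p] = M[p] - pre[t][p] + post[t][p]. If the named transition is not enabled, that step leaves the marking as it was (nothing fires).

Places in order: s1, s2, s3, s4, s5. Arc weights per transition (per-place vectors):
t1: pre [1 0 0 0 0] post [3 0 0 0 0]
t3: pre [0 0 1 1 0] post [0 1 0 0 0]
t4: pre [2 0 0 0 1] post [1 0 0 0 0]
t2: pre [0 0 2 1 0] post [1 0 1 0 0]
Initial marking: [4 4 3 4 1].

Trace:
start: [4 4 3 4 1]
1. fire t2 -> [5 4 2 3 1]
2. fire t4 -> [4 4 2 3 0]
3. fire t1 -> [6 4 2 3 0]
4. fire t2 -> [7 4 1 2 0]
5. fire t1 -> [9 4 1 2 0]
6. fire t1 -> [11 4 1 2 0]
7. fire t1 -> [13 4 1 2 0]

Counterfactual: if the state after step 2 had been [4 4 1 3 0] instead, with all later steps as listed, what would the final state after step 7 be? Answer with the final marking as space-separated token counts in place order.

12 4 1 3 0

state after step 2 := [4 4 1 3 0]
3. fire t1 -> [6 4 1 3 0]
4. fire t2 -> [6 4 1 3 0]
5. fire t1 -> [8 4 1 3 0]
6. fire t1 -> [10 4 1 3 0]
7. fire t1 -> [12 4 1 3 0]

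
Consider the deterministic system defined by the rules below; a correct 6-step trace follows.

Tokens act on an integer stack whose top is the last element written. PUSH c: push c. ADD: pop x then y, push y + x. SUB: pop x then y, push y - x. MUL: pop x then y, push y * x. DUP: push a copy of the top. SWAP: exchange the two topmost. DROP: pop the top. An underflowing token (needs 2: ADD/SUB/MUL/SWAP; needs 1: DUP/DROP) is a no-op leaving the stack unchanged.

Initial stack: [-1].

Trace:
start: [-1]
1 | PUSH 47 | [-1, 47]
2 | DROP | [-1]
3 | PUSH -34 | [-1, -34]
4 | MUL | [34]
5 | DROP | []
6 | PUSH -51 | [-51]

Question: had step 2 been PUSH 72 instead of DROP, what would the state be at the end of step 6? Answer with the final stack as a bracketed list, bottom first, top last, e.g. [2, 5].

(re-executing from step 2 with the substitution; state before step 2: [-1, 47])
2 | PUSH 72 | [-1, 47, 72]
3 | PUSH -34 | [-1, 47, 72, -34]
4 | MUL | [-1, 47, -2448]
5 | DROP | [-1, 47]
6 | PUSH -51 | [-1, 47, -51]

[-1, 47, -51]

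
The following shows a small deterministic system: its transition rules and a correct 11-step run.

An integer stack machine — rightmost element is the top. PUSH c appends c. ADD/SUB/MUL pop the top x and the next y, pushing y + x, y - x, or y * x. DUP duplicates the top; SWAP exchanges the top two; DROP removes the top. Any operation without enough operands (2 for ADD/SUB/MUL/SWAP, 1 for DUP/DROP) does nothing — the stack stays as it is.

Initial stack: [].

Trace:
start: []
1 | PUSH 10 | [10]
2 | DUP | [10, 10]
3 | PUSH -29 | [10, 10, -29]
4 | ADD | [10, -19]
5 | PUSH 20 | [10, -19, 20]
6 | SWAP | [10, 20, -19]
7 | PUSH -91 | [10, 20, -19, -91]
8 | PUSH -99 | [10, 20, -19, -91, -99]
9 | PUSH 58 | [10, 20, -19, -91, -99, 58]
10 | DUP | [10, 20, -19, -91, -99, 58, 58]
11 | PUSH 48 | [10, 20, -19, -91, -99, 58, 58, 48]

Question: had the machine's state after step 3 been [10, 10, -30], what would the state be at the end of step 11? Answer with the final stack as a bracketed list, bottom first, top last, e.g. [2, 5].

state after step 3 := [10, 10, -30]
4 | ADD | [10, -20]
5 | PUSH 20 | [10, -20, 20]
6 | SWAP | [10, 20, -20]
7 | PUSH -91 | [10, 20, -20, -91]
8 | PUSH -99 | [10, 20, -20, -91, -99]
9 | PUSH 58 | [10, 20, -20, -91, -99, 58]
10 | DUP | [10, 20, -20, -91, -99, 58, 58]
11 | PUSH 48 | [10, 20, -20, -91, -99, 58, 58, 48]

[10, 20, -20, -91, -99, 58, 58, 48]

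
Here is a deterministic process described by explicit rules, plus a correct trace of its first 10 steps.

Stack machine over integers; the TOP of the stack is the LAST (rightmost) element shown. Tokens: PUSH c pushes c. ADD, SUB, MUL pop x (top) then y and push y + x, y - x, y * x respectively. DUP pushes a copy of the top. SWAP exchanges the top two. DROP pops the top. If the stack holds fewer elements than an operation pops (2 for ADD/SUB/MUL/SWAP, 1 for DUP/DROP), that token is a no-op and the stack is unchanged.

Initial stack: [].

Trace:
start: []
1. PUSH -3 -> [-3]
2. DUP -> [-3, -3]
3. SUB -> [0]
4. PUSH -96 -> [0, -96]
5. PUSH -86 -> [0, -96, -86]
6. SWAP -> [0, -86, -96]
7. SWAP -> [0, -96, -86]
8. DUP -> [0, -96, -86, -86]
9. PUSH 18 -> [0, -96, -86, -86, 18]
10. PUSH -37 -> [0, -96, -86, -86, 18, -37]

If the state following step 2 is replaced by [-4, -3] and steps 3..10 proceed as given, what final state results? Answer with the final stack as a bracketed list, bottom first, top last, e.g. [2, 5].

[-1, -96, -86, -86, 18, -37]

state after step 2 := [-4, -3]
3. SUB -> [-1]
4. PUSH -96 -> [-1, -96]
5. PUSH -86 -> [-1, -96, -86]
6. SWAP -> [-1, -86, -96]
7. SWAP -> [-1, -96, -86]
8. DUP -> [-1, -96, -86, -86]
9. PUSH 18 -> [-1, -96, -86, -86, 18]
10. PUSH -37 -> [-1, -96, -86, -86, 18, -37]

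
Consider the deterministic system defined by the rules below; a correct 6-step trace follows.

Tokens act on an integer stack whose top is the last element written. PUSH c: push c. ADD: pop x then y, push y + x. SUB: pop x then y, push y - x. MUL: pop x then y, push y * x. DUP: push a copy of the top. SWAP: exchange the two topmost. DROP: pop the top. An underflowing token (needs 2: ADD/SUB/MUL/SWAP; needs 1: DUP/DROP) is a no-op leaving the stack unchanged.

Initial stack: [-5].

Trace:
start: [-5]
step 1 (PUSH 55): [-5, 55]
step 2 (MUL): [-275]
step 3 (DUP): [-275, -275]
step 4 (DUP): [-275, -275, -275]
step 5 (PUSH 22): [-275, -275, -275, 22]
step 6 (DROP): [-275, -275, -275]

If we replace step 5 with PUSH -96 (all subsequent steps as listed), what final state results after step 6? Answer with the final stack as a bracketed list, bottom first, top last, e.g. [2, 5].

[-275, -275, -275]

(re-executing from step 5 with the substitution; state before step 5: [-275, -275, -275])
step 5 (PUSH -96): [-275, -275, -275, -96]
step 6 (DROP): [-275, -275, -275]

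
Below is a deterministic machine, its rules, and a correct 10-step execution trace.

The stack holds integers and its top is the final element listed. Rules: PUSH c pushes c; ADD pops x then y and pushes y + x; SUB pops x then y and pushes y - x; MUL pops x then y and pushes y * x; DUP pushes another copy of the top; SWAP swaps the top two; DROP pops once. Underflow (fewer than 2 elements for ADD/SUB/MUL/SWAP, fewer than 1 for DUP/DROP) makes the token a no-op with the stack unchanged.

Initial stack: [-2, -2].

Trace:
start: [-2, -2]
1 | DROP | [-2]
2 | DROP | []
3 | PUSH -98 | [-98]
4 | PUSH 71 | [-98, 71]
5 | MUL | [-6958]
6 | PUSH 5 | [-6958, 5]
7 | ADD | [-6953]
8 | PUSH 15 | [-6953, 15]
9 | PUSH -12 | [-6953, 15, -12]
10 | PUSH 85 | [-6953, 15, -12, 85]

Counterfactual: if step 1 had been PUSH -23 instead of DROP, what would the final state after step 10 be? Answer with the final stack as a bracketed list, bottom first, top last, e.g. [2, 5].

[-2, -2, -6953, 15, -12, 85]

(re-executing from step 1 with the substitution; state before step 1: [-2, -2])
1 | PUSH -23 | [-2, -2, -23]
2 | DROP | [-2, -2]
3 | PUSH -98 | [-2, -2, -98]
4 | PUSH 71 | [-2, -2, -98, 71]
5 | MUL | [-2, -2, -6958]
6 | PUSH 5 | [-2, -2, -6958, 5]
7 | ADD | [-2, -2, -6953]
8 | PUSH 15 | [-2, -2, -6953, 15]
9 | PUSH -12 | [-2, -2, -6953, 15, -12]
10 | PUSH 85 | [-2, -2, -6953, 15, -12, 85]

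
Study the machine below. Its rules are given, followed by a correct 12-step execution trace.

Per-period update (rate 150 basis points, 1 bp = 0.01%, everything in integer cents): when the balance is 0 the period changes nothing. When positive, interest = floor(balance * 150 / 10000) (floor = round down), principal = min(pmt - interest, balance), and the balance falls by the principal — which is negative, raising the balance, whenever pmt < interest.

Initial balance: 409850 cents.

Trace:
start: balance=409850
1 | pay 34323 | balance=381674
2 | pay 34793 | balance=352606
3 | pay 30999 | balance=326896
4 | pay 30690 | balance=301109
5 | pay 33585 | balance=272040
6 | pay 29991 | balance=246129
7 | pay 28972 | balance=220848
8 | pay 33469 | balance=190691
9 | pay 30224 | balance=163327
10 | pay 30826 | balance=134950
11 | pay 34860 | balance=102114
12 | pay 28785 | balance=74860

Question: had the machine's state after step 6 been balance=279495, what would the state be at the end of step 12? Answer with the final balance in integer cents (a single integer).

state after step 6 := balance=279495
7 | pay 28972 | balance=254715
8 | pay 33469 | balance=225066
9 | pay 30224 | balance=198217
10 | pay 30826 | balance=170364
11 | pay 34860 | balance=138059
12 | pay 28785 | balance=111344

111344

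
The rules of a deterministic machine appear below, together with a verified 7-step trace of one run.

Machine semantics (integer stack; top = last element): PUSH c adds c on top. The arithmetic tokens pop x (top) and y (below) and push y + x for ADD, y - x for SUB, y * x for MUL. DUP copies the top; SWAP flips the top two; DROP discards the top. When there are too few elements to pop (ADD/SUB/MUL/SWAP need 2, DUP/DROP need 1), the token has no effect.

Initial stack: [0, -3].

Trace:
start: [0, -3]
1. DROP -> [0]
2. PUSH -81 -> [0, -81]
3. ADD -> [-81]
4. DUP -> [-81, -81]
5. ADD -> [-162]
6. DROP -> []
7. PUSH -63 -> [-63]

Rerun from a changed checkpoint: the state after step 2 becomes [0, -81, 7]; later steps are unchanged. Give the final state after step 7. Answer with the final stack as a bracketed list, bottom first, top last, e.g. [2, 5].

state after step 2 := [0, -81, 7]
3. ADD -> [0, -74]
4. DUP -> [0, -74, -74]
5. ADD -> [0, -148]
6. DROP -> [0]
7. PUSH -63 -> [0, -63]

[0, -63]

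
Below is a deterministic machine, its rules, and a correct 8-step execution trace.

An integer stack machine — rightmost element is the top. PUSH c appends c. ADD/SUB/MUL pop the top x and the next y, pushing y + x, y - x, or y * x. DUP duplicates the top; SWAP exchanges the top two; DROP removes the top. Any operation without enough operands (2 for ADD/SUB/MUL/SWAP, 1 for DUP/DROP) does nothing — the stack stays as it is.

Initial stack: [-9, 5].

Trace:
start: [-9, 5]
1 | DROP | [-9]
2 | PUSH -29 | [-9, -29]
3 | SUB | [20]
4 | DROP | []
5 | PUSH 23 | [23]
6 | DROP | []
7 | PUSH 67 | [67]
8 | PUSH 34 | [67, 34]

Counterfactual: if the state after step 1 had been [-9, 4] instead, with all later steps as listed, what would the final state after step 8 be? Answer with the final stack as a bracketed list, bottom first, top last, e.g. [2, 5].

state after step 1 := [-9, 4]
2 | PUSH -29 | [-9, 4, -29]
3 | SUB | [-9, 33]
4 | DROP | [-9]
5 | PUSH 23 | [-9, 23]
6 | DROP | [-9]
7 | PUSH 67 | [-9, 67]
8 | PUSH 34 | [-9, 67, 34]

[-9, 67, 34]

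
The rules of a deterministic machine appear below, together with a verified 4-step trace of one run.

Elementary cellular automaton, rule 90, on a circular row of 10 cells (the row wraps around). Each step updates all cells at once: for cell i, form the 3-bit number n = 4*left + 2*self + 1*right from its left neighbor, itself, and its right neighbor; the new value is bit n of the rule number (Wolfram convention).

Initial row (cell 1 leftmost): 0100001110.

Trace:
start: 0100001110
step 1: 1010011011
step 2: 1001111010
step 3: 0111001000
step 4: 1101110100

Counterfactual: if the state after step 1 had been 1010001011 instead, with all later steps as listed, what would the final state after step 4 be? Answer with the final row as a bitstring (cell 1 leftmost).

1111011110

state after step 1 := 1010001011
step 2: 1001010010
step 3: 0110001100
step 4: 1111011110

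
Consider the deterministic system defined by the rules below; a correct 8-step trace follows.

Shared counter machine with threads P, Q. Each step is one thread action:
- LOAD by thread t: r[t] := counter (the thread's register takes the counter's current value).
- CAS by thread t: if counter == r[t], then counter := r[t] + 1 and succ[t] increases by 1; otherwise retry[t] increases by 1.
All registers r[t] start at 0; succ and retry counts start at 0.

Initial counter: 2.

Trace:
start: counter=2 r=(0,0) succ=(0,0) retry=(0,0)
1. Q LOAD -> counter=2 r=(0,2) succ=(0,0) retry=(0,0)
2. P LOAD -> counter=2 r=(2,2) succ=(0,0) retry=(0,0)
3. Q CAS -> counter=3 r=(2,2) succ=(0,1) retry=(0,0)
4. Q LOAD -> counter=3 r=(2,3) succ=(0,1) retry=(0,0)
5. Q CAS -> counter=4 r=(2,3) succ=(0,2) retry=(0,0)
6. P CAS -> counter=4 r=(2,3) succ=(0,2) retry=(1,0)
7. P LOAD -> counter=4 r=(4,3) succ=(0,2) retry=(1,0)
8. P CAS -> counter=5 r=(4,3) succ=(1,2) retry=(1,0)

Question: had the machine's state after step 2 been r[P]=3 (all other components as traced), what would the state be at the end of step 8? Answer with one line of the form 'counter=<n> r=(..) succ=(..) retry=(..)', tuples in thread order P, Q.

counter=5 r=(4,3) succ=(1,2) retry=(1,0)

state after step 2 := counter=2 r=(3,2) succ=(0,0) retry=(0,0)
3. Q CAS -> counter=3 r=(3,2) succ=(0,1) retry=(0,0)
4. Q LOAD -> counter=3 r=(3,3) succ=(0,1) retry=(0,0)
5. Q CAS -> counter=4 r=(3,3) succ=(0,2) retry=(0,0)
6. P CAS -> counter=4 r=(3,3) succ=(0,2) retry=(1,0)
7. P LOAD -> counter=4 r=(4,3) succ=(0,2) retry=(1,0)
8. P CAS -> counter=5 r=(4,3) succ=(1,2) retry=(1,0)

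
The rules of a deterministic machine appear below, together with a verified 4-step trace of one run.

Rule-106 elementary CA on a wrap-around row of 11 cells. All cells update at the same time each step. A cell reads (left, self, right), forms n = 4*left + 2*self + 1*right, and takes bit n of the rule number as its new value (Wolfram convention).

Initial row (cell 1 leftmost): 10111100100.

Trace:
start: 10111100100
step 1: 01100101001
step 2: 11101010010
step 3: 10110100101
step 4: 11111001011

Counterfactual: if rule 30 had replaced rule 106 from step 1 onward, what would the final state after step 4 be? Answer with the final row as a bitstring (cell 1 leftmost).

(re-executing steps 1..4 under rule 30; state before step 1: 10111100100)
step 1: 10100011111
step 2: 00110110000
step 3: 01100101000
step 4: 11011101100

11011101100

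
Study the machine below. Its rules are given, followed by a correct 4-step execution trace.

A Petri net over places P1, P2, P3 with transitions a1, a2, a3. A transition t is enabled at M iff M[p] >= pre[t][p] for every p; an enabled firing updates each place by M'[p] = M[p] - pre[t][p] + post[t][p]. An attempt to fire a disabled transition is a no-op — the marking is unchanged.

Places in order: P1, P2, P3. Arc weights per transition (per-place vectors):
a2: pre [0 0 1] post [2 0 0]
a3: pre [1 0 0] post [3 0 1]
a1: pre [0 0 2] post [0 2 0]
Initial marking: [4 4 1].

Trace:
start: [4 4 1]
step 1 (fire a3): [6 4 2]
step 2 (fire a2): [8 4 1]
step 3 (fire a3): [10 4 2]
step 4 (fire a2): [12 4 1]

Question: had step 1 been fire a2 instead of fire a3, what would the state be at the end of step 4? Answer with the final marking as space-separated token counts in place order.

(re-executing from step 1 with the substitution; state before step 1: [4 4 1])
step 1 (fire a2): [6 4 0]
step 2 (fire a2): [6 4 0]
step 3 (fire a3): [8 4 1]
step 4 (fire a2): [10 4 0]

10 4 0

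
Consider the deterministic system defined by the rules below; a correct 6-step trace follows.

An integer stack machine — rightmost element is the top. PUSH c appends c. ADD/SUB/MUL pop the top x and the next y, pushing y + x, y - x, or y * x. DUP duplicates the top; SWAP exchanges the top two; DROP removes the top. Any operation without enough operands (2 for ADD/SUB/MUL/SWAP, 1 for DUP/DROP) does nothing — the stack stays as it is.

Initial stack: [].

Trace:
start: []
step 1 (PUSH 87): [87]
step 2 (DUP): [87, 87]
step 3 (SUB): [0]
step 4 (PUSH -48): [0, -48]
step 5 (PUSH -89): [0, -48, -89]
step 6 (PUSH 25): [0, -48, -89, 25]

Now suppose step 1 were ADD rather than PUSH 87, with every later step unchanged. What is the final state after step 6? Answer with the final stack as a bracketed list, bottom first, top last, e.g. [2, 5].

[-48, -89, 25]

(re-executing from step 1 with the substitution; state before step 1: [])
step 1 (ADD): []
step 2 (DUP): []
step 3 (SUB): []
step 4 (PUSH -48): [-48]
step 5 (PUSH -89): [-48, -89]
step 6 (PUSH 25): [-48, -89, 25]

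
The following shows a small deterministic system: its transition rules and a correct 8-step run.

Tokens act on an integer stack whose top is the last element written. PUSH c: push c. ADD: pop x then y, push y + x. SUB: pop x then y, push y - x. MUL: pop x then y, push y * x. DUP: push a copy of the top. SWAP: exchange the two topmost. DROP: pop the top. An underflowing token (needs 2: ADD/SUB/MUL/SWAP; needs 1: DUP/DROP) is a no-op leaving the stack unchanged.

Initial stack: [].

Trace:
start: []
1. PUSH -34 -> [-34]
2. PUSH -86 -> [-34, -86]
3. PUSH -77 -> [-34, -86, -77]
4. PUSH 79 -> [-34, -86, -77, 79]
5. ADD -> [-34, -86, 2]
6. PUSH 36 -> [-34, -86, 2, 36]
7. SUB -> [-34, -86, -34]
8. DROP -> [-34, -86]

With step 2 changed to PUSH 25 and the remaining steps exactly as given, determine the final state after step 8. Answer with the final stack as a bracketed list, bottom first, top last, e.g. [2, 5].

[-34, 25]

(re-executing from step 2 with the substitution; state before step 2: [-34])
2. PUSH 25 -> [-34, 25]
3. PUSH -77 -> [-34, 25, -77]
4. PUSH 79 -> [-34, 25, -77, 79]
5. ADD -> [-34, 25, 2]
6. PUSH 36 -> [-34, 25, 2, 36]
7. SUB -> [-34, 25, -34]
8. DROP -> [-34, 25]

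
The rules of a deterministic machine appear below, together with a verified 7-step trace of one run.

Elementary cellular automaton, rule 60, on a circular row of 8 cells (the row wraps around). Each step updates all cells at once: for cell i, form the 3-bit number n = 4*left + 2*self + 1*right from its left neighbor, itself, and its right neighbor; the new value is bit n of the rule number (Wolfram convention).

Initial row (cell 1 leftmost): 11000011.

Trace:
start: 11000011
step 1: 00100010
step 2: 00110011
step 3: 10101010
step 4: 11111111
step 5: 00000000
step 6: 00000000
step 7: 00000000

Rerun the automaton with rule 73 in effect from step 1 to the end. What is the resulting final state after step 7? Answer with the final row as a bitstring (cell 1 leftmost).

(re-executing steps 1..7 under rule 73; state before step 1: 11000011)
step 1: 01011010
step 2: 00011000
step 3: 11011011
step 4: 01011010
step 5: 00011000
step 6: 11011011
step 7: 01011010

01011010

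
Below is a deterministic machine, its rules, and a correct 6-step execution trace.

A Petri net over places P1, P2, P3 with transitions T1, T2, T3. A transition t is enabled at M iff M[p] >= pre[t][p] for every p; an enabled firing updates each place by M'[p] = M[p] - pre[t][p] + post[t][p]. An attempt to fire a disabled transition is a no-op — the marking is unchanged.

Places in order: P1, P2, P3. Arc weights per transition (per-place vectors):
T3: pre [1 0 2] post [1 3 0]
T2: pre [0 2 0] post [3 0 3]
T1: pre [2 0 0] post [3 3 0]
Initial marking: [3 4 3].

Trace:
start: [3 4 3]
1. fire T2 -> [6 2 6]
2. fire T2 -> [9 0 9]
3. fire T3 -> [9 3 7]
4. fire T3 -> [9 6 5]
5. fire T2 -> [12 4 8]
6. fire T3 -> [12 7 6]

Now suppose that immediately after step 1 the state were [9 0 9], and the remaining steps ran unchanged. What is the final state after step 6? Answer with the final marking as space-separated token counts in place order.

state after step 1 := [9 0 9]
2. fire T2 -> [9 0 9]
3. fire T3 -> [9 3 7]
4. fire T3 -> [9 6 5]
5. fire T2 -> [12 4 8]
6. fire T3 -> [12 7 6]

12 7 6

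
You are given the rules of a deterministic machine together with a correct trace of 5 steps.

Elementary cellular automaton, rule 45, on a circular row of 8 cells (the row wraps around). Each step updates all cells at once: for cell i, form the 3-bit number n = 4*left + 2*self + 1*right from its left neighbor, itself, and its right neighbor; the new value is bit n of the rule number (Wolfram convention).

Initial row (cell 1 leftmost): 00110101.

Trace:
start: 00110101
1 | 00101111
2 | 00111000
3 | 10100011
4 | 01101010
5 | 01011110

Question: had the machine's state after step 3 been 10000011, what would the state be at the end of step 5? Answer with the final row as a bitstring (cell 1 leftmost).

state after step 3 := 10000011
4 | 00111010
5 | 10100110

10100110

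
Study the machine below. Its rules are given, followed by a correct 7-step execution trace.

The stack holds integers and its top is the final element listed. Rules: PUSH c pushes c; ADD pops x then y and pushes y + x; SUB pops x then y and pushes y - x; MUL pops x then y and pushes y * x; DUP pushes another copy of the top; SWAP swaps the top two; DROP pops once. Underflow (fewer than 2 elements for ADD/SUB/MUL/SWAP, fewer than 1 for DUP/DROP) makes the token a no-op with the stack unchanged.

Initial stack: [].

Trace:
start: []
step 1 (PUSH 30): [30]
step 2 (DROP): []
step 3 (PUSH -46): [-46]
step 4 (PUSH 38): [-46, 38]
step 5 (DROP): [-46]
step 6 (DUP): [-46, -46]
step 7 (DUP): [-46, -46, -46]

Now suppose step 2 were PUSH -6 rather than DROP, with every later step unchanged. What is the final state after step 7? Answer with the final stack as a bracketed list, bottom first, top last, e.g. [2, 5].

[30, -6, -46, -46, -46]

(re-executing from step 2 with the substitution; state before step 2: [30])
step 2 (PUSH -6): [30, -6]
step 3 (PUSH -46): [30, -6, -46]
step 4 (PUSH 38): [30, -6, -46, 38]
step 5 (DROP): [30, -6, -46]
step 6 (DUP): [30, -6, -46, -46]
step 7 (DUP): [30, -6, -46, -46, -46]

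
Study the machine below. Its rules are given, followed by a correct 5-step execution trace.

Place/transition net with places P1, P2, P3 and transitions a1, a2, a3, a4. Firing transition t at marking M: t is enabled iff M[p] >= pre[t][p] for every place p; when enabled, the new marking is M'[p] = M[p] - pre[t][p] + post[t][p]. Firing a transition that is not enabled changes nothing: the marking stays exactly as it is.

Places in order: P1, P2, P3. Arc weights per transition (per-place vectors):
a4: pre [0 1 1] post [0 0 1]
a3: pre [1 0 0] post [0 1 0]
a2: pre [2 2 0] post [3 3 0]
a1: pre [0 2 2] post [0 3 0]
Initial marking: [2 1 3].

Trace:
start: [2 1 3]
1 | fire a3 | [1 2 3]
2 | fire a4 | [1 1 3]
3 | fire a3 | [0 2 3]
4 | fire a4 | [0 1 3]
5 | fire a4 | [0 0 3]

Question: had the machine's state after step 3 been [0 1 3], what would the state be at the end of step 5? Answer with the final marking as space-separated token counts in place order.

0 0 3

state after step 3 := [0 1 3]
4 | fire a4 | [0 0 3]
5 | fire a4 | [0 0 3]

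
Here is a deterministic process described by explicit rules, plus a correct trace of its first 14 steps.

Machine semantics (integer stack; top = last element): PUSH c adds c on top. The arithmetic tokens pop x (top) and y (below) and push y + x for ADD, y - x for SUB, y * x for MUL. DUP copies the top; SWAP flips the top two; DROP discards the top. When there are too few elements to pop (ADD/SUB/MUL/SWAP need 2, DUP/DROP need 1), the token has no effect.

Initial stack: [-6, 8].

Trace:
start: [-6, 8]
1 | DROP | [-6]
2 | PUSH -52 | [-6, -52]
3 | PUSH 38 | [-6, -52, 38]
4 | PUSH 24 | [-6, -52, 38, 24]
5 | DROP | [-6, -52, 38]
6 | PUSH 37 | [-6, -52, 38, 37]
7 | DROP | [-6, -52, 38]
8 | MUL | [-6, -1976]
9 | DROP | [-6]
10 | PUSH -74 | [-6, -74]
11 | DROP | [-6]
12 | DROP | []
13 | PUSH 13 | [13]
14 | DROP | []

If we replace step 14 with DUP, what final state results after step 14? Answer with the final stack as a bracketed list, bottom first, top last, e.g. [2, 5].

(re-executing from step 14 with the substitution; state before step 14: [13])
14 | DUP | [13, 13]

[13, 13]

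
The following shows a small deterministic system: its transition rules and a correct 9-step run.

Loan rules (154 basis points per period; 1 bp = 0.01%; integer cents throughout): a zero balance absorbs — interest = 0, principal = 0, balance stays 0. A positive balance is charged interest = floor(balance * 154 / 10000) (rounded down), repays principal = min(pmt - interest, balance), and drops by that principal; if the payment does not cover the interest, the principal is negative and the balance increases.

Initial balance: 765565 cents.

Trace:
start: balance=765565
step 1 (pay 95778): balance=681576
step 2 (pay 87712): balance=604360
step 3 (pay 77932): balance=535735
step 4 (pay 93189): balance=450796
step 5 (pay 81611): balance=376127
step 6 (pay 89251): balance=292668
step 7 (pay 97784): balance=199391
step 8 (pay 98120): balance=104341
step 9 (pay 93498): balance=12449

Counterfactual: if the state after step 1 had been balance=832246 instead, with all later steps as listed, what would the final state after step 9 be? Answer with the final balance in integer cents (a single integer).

182712

state after step 1 := balance=832246
step 2 (pay 87712): balance=757350
step 3 (pay 77932): balance=691081
step 4 (pay 93189): balance=608534
step 5 (pay 81611): balance=536294
step 6 (pay 89251): balance=455301
step 7 (pay 97784): balance=364528
step 8 (pay 98120): balance=272021
step 9 (pay 93498): balance=182712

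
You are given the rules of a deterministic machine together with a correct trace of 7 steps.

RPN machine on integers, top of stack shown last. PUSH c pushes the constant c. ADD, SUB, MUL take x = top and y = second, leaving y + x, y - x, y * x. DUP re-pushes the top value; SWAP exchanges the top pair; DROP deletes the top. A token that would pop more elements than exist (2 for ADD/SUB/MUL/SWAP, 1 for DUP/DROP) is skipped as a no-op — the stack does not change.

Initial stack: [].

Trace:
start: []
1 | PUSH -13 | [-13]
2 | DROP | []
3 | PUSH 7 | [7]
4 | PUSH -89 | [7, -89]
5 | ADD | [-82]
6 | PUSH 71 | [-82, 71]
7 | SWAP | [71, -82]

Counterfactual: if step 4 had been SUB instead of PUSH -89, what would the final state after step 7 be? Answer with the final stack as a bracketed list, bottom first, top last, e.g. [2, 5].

[71, 7]

(re-executing from step 4 with the substitution; state before step 4: [7])
4 | SUB | [7]
5 | ADD | [7]
6 | PUSH 71 | [7, 71]
7 | SWAP | [71, 7]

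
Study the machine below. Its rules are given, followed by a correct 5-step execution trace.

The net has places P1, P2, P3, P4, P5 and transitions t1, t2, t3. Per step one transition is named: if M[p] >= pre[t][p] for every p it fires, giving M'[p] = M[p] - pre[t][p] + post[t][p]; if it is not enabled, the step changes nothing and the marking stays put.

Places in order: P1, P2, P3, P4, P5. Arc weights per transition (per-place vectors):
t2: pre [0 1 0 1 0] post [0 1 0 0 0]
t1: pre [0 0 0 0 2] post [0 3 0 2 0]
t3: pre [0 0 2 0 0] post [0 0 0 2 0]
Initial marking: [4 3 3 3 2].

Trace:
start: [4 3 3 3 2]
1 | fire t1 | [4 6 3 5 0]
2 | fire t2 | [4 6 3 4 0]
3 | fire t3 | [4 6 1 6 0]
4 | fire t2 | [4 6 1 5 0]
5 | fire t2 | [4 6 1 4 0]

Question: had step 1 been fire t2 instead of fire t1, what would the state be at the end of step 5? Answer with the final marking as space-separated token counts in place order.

4 3 1 1 2

(re-executing from step 1 with the substitution; state before step 1: [4 3 3 3 2])
1 | fire t2 | [4 3 3 2 2]
2 | fire t2 | [4 3 3 1 2]
3 | fire t3 | [4 3 1 3 2]
4 | fire t2 | [4 3 1 2 2]
5 | fire t2 | [4 3 1 1 2]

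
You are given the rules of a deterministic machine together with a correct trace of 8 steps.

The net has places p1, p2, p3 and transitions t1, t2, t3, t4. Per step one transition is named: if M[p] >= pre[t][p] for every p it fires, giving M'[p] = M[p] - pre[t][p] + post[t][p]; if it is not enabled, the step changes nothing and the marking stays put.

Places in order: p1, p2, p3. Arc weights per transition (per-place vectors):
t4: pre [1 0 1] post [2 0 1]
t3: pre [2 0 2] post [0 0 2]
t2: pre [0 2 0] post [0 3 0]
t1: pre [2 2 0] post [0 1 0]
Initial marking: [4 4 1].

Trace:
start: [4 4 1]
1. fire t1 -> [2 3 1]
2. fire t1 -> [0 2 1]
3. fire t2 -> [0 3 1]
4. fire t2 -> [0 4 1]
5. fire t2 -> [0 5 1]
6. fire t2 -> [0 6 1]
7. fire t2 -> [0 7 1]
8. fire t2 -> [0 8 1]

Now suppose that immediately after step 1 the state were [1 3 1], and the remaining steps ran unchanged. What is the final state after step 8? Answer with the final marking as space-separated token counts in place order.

1 9 1

state after step 1 := [1 3 1]
2. fire t1 -> [1 3 1]
3. fire t2 -> [1 4 1]
4. fire t2 -> [1 5 1]
5. fire t2 -> [1 6 1]
6. fire t2 -> [1 7 1]
7. fire t2 -> [1 8 1]
8. fire t2 -> [1 9 1]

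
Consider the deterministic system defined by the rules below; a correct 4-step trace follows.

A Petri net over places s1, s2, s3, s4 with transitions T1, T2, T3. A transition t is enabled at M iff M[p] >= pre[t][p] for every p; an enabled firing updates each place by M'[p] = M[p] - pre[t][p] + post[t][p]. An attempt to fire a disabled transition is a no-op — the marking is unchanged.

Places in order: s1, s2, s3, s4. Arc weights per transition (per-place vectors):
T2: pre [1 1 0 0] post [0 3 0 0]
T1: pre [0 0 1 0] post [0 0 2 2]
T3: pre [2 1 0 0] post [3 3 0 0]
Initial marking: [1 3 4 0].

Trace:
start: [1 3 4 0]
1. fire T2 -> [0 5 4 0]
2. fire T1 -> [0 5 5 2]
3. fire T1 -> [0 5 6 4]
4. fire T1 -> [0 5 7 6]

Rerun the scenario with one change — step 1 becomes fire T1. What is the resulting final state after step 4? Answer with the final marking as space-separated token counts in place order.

1 3 8 8

(re-executing from step 1 with the substitution; state before step 1: [1 3 4 0])
1. fire T1 -> [1 3 5 2]
2. fire T1 -> [1 3 6 4]
3. fire T1 -> [1 3 7 6]
4. fire T1 -> [1 3 8 8]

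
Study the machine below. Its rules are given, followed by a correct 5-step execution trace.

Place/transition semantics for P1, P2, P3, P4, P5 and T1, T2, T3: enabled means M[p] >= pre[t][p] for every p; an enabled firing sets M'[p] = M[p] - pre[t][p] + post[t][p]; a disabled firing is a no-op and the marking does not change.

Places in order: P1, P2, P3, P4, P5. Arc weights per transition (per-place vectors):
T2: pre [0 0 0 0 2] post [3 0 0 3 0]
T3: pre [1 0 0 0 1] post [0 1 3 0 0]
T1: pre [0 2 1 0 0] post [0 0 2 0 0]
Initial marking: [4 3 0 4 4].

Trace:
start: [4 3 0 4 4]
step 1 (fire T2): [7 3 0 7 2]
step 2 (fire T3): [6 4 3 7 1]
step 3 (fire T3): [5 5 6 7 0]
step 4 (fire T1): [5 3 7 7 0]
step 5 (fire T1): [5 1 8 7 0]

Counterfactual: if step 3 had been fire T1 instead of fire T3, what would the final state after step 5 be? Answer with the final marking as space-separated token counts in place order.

6 0 5 7 1

(re-executing from step 3 with the substitution; state before step 3: [6 4 3 7 1])
step 3 (fire T1): [6 2 4 7 1]
step 4 (fire T1): [6 0 5 7 1]
step 5 (fire T1): [6 0 5 7 1]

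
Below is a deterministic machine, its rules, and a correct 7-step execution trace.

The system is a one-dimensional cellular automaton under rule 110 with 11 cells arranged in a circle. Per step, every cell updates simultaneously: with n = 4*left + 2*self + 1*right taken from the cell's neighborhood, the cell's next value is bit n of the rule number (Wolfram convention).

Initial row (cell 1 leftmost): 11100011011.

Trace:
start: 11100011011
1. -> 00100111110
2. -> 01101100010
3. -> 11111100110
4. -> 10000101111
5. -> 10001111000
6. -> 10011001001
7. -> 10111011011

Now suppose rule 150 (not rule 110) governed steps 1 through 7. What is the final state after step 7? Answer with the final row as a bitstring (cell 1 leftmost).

00000011001

(re-executing steps 1..7 under rule 150; state before step 1: 11100011011)
1. -> 11010100001
2. -> 10010110010
3. -> 11110001110
4. -> 01101010100
5. -> 10001010110
6. -> 11011010000
7. -> 00000011001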